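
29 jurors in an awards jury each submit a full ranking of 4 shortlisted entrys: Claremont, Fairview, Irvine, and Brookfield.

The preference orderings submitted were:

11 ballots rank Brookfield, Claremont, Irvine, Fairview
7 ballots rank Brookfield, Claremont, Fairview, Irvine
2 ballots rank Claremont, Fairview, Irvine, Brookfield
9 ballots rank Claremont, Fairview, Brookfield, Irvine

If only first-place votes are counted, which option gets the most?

First-place vote totals:
  Claremont: 11
  Fairview: 0
  Irvine: 0
  Brookfield: 18
Brookfield has the most first-place votes.

Brookfield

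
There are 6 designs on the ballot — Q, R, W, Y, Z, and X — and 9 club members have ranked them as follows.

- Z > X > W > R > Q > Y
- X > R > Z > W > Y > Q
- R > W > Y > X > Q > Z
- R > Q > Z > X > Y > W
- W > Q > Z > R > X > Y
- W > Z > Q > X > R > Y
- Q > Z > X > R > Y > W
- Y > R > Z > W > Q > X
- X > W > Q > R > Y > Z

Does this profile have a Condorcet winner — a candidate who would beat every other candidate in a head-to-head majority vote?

Head-to-head results (9 voters total):
Q vs R: R wins 5–4.
Q vs W: W wins 7–2.
Q vs Y: Q wins 6–3.
Q vs Z: Q wins 5–4.
Q vs X: Q wins 5–4.
R vs W: R wins 5–4.
R vs Y: R wins 8–1.
R vs Z: R wins 5–4.
R vs X: X wins 5–4.
W vs Y: W wins 6–3.
W vs Z: Z wins 5–4.
W vs X: X wins 5–4.
Y vs Z: Z wins 6–3.
Y vs X: X wins 7–2.
Z vs X: Z wins 6–3.
No candidate beats all others: Q beats X beats R beats Q, a majority cycle.

No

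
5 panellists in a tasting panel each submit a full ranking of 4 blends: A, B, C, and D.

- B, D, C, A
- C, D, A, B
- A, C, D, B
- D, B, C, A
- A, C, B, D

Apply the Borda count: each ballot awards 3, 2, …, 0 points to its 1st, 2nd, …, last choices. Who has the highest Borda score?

C

Borda scores:
  A: 0 + 1 + 3 + 0 + 3 = 7
  B: 3 + 0 + 0 + 2 + 1 = 6
  C: 1 + 3 + 2 + 1 + 2 = 9
  D: 2 + 2 + 1 + 3 + 0 = 8
C has the highest total.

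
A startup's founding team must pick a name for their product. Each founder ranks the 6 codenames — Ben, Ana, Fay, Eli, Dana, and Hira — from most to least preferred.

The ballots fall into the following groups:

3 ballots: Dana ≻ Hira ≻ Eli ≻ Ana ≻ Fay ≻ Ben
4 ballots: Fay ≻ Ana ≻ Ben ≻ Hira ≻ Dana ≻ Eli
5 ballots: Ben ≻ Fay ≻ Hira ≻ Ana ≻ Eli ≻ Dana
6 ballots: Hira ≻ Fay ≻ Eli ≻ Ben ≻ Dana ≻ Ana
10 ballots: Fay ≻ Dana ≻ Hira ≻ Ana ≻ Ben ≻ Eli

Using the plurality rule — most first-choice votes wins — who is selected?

Fay

First-place vote totals:
  Ben: 5
  Ana: 0
  Fay: 14
  Eli: 0
  Dana: 3
  Hira: 6
Fay has the most first-place votes.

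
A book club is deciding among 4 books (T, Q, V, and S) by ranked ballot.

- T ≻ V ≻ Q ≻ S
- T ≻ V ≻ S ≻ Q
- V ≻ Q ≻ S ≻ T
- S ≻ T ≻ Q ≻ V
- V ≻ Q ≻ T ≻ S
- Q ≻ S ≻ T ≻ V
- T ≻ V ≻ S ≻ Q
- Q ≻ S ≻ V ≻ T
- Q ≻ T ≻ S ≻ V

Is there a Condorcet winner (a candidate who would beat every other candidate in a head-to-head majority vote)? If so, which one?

Head-to-head results (9 voters total):
T vs Q: Q wins 5–4.
T vs V: T wins 6–3.
T vs S: T wins 5–4.
Q vs V: V wins 5–4.
Q vs S: Q wins 6–3.
V vs S: V wins 5–4.
No candidate beats all others: T beats V beats Q beats T, a majority cycle.

No Condorcet winner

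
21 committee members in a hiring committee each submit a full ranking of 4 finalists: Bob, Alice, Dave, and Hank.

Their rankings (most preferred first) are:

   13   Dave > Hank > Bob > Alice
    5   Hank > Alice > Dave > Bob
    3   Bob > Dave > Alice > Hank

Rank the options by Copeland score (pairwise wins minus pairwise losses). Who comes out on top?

Dave

Pairwise results:
  Bob vs Alice: Bob wins 16–5.
  Bob vs Dave: Dave wins 18–3.
  Bob vs Hank: Hank wins 18–3.
  Alice vs Dave: Dave wins 16–5.
  Alice vs Hank: Hank wins 18–3.
  Dave vs Hank: Dave wins 16–5.
Copeland scores (wins − losses):
  Bob: 1 − 2 = -1
  Alice: 0 − 3 = -3
  Dave: 3 − 0 = 3
  Hank: 2 − 1 = 1
Dave has the best Copeland score.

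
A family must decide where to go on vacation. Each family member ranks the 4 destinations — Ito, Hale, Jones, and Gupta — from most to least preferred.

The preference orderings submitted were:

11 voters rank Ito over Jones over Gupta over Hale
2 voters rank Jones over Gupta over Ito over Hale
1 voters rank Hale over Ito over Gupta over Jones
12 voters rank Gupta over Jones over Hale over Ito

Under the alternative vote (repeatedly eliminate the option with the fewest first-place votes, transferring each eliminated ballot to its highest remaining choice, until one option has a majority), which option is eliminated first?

Round 1: Gupta 12, Ito 11, Jones 2, Hale 1. Hale has the fewest and is eliminated.
Round 2: Ito 12, Gupta 12, Jones 2. Jones has the fewest and is eliminated.
Round 3: Gupta 14, Ito 12. Gupta has a majority.

Hale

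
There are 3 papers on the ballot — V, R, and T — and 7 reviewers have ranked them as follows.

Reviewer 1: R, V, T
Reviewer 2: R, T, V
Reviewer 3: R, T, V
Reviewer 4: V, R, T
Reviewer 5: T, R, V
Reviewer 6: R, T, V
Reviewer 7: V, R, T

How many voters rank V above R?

2

Ballots ranking V above R: 2.
Ballots ranking R above V: 5.
So 2 of 7 voters prefer V to R.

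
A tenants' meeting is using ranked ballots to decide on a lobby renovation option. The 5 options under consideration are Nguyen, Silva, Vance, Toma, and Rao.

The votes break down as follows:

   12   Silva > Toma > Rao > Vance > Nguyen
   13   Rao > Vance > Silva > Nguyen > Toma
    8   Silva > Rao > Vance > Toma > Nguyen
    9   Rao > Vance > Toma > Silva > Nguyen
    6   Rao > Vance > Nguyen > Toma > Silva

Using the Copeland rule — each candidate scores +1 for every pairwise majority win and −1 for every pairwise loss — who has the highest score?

Rao

Pairwise results:
  Nguyen vs Silva: Silva wins 42–6.
  Nguyen vs Vance: Vance wins 48–0.
  Nguyen vs Toma: Toma wins 29–19.
  Nguyen vs Rao: Rao wins 48–0.
  Silva vs Vance: Vance wins 28–20.
  Silva vs Toma: Silva wins 33–15.
  Silva vs Rao: Rao wins 28–20.
  Vance vs Toma: Vance wins 36–12.
  Vance vs Rao: Rao wins 48–0.
  Toma vs Rao: Rao wins 36–12.
Copeland scores (wins − losses):
  Nguyen: 0 − 4 = -4
  Silva: 2 − 2 = 0
  Vance: 3 − 1 = 2
  Toma: 1 − 3 = -2
  Rao: 4 − 0 = 4
Rao has the best Copeland score.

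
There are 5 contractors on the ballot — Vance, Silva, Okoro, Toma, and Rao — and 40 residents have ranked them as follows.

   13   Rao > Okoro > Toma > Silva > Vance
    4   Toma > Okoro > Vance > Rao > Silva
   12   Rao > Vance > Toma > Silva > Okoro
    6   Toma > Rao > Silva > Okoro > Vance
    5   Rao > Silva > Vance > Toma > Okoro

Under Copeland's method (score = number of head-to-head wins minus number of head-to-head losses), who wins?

Rao

Pairwise results:
  Vance vs Silva: Silva wins 24–16.
  Vance vs Okoro: Okoro wins 23–17.
  Vance vs Toma: Toma wins 23–17.
  Vance vs Rao: Rao wins 36–4.
  Silva vs Okoro: Silva wins 23–17.
  Silva vs Toma: Toma wins 35–5.
  Silva vs Rao: Rao wins 40–0.
  Okoro vs Toma: Toma wins 27–13.
  Okoro vs Rao: Rao wins 36–4.
  Toma vs Rao: Rao wins 30–10.
Copeland scores (wins − losses):
  Vance: 0 − 4 = -4
  Silva: 2 − 2 = 0
  Okoro: 1 − 3 = -2
  Toma: 3 − 1 = 2
  Rao: 4 − 0 = 4
Rao has the best Copeland score.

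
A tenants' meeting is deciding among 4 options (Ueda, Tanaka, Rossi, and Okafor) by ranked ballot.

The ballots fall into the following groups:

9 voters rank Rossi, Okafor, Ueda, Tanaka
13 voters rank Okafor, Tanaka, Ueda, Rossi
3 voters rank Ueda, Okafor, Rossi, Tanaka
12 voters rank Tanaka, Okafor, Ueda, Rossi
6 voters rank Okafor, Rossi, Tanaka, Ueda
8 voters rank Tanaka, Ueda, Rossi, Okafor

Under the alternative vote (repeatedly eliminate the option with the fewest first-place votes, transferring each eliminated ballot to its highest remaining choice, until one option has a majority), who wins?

Okafor

Round 1: Tanaka 20, Okafor 19, Rossi 9, Ueda 3. Ueda has the fewest and is eliminated.
Round 2: Okafor 22, Tanaka 20, Rossi 9. Rossi has the fewest and is eliminated.
Round 3: Okafor 31, Tanaka 20. Okafor has a majority.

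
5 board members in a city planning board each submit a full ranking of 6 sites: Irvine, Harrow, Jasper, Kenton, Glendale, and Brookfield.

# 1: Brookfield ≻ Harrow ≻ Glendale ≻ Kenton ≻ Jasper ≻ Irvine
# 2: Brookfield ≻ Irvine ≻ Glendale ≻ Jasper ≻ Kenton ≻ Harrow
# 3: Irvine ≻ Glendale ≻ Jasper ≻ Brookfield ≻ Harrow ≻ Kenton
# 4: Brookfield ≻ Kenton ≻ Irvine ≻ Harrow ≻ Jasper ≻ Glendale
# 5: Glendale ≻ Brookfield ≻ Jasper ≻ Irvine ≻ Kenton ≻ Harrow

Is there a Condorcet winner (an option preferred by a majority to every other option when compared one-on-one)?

Yes

Head-to-head results (5 voters total):
Irvine vs Harrow: Irvine wins 4–1.
Irvine vs Jasper: Irvine wins 3–2.
Irvine vs Kenton: Irvine wins 3–2.
Irvine vs Glendale: Irvine wins 3–2.
Irvine vs Brookfield: Brookfield wins 4–1.
Harrow vs Jasper: Jasper wins 3–2.
Harrow vs Kenton: Kenton wins 3–2.
Harrow vs Glendale: Glendale wins 3–2.
Harrow vs Brookfield: Brookfield wins 5–0.
Jasper vs Kenton: Jasper wins 3–2.
Jasper vs Glendale: Glendale wins 4–1.
Jasper vs Brookfield: Brookfield wins 4–1.
Kenton vs Glendale: Glendale wins 4–1.
Kenton vs Brookfield: Brookfield wins 5–0.
Glendale vs Brookfield: Brookfield wins 3–2.
Brookfield beats each rival — Irvine (4–1), Harrow (5–0), Jasper (4–1), Kenton (5–0), Glendale (3–2) — so Brookfield is the Condorcet winner.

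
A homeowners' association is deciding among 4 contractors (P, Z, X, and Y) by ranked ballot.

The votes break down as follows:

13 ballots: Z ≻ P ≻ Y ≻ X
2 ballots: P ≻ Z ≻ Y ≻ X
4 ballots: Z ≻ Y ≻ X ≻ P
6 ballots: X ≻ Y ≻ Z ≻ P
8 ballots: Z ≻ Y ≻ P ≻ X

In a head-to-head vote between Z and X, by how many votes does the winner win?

21

Ballots ranking Z above X: 13+2+4+8 = 27.
Ballots ranking X above Z: 6.
Z wins 27–6, a margin of 21.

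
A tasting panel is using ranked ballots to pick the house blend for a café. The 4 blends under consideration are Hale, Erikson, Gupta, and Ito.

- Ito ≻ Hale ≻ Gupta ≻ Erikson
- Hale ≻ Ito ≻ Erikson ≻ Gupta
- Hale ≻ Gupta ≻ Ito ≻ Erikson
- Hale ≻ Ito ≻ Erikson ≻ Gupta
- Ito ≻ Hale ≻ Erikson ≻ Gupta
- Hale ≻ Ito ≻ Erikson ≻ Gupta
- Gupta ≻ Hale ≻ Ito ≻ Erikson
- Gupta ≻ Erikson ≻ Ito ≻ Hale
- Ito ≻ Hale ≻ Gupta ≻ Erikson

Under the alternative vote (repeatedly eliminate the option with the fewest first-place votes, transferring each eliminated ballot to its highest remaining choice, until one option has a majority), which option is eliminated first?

Erikson

Round 1: Hale 4, Ito 3, Gupta 2, Erikson 0. Erikson has the fewest and is eliminated.
Round 2: Hale 4, Ito 3, Gupta 2. Gupta has the fewest and is eliminated.
Round 3: Hale 5, Ito 4. Hale has a majority.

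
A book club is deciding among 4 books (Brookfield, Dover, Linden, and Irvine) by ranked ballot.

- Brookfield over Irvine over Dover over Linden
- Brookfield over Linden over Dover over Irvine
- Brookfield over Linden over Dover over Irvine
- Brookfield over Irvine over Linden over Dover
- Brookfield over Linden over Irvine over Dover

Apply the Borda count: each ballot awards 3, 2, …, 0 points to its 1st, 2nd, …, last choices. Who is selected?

Brookfield

Borda scores:
  Brookfield: 3 + 3 + 3 + 3 + 3 = 15
  Dover: 1 + 1 + 1 + 0 + 0 = 3
  Linden: 0 + 2 + 2 + 1 + 2 = 7
  Irvine: 2 + 0 + 0 + 2 + 1 = 5
Brookfield has the highest total.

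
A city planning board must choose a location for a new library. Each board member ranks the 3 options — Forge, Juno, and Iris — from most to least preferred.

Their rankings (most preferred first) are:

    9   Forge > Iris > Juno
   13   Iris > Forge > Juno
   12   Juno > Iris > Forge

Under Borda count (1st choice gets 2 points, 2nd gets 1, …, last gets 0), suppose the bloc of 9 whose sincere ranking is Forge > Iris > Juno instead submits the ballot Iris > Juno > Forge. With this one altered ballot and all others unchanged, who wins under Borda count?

Borda totals with the altered ballot: Forge 13, Juno 33, Iris 56.
The winner is unchanged: still Iris.

Iris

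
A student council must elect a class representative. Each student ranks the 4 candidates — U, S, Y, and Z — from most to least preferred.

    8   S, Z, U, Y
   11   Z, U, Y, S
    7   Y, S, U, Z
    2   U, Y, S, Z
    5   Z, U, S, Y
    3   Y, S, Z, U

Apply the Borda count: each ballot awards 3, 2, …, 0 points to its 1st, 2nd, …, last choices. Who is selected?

Borda scores:
  U: 8·1 + 11·2 + 7·1 + 2·3 + 5·2 + 3·0 = 53
  S: 8·3 + 11·0 + 7·2 + 2·1 + 5·1 + 3·2 = 51
  Y: 8·0 + 11·1 + 7·3 + 2·2 + 5·0 + 3·3 = 45
  Z: 8·2 + 11·3 + 7·0 + 2·0 + 5·3 + 3·1 = 67
Z has the highest total.

Z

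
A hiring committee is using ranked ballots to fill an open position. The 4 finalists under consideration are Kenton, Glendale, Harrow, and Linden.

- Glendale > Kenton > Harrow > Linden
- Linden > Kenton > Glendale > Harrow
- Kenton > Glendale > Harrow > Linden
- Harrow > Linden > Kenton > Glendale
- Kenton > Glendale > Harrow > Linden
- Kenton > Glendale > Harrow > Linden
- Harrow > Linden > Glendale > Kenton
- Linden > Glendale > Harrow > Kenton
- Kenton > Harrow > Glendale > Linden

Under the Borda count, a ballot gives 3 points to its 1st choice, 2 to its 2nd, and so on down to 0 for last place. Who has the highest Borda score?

Borda scores:
  Kenton: 2 + 2 + 3 + 1 + 3 + 3 + 0 + 0 + 3 = 17
  Glendale: 3 + 1 + 2 + 0 + 2 + 2 + 1 + 2 + 1 = 14
  Harrow: 1 + 0 + 1 + 3 + 1 + 1 + 3 + 1 + 2 = 13
  Linden: 0 + 3 + 0 + 2 + 0 + 0 + 2 + 3 + 0 = 10
Kenton has the highest total.

Kenton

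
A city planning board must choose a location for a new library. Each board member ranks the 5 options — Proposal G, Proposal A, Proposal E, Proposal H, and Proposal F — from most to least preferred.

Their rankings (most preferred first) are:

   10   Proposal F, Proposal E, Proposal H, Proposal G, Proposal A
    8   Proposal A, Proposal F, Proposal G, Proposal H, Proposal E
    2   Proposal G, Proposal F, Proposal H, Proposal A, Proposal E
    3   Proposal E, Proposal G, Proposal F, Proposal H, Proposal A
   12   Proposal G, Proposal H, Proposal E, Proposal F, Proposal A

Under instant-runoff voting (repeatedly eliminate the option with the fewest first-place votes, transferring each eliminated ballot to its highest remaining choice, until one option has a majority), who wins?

Proposal F

Round 1: Proposal G 14, Proposal F 10, Proposal A 8, Proposal E 3, Proposal H 0. Proposal H has the fewest and is eliminated.
Round 2: Proposal G 14, Proposal F 10, Proposal A 8, Proposal E 3. Proposal E has the fewest and is eliminated.
Round 3: Proposal G 17, Proposal F 10, Proposal A 8. Proposal A has the fewest and is eliminated.
Round 4: Proposal F 18, Proposal G 17. Proposal F has a majority.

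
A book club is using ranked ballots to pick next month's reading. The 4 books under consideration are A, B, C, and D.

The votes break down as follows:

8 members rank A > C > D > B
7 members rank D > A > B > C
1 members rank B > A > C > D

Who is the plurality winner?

First-place vote totals:
  A: 8
  B: 1
  C: 0
  D: 7
A has the most first-place votes.

A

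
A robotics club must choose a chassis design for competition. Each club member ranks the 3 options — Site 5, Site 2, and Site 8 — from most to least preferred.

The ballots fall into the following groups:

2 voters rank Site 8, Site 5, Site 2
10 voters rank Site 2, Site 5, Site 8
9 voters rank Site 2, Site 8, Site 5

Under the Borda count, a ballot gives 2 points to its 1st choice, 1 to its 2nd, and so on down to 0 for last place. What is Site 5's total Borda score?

12

Borda scores:
  Site 5: 2·1 + 10·1 + 9·0 = 12
  Site 2: 2·0 + 10·2 + 9·2 = 38
  Site 8: 2·2 + 10·0 + 9·1 = 13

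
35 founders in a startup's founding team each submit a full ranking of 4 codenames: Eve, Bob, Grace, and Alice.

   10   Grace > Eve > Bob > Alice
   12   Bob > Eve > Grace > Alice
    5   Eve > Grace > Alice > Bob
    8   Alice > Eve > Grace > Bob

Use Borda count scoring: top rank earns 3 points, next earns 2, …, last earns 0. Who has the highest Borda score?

Borda scores:
  Eve: 10·2 + 12·2 + 5·3 + 8·2 = 75
  Bob: 10·1 + 12·3 + 5·0 + 8·0 = 46
  Grace: 10·3 + 12·1 + 5·2 + 8·1 = 60
  Alice: 10·0 + 12·0 + 5·1 + 8·3 = 29
Eve has the highest total.

Eve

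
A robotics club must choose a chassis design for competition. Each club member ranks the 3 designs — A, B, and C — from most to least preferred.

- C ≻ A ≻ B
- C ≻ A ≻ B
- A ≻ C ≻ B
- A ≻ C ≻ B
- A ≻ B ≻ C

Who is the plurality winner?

First-place vote totals:
  A: 3
  B: 0
  C: 2
A has the most first-place votes.

A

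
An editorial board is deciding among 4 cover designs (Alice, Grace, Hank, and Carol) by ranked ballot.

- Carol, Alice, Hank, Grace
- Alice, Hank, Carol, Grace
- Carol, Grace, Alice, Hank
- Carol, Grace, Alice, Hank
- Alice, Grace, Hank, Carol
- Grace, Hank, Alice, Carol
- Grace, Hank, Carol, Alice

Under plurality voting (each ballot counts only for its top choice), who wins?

First-place vote totals:
  Alice: 2
  Grace: 2
  Hank: 0
  Carol: 3
Carol has the most first-place votes.

Carol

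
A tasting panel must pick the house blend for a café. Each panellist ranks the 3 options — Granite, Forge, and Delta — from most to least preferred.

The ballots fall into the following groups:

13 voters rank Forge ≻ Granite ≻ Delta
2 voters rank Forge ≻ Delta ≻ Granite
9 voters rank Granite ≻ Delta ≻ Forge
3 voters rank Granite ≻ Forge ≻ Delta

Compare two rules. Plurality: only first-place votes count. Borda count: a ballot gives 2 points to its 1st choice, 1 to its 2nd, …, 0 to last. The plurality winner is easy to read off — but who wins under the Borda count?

Granite

Plurality first-place counts: Granite 12, Forge 15, Delta 0 → Forge.
Borda totals: Granite 37, Forge 33, Delta 11 → Granite.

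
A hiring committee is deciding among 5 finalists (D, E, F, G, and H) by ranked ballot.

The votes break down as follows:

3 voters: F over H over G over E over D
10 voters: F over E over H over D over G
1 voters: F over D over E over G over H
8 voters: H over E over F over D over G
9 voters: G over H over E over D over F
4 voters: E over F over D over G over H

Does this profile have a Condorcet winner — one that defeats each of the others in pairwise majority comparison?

Head-to-head results (35 voters total):
D vs E: E wins 34–1.
D vs F: F wins 26–9.
D vs G: D wins 23–12.
D vs H: H wins 30–5.
E vs F: E wins 21–14.
E vs G: E wins 23–12.
E vs H: H wins 20–15.
F vs G: F wins 26–9.
F vs H: F wins 18–17.
G vs H: H wins 21–14.
No candidate beats all others: E beats F beats H beats E, a majority cycle.

No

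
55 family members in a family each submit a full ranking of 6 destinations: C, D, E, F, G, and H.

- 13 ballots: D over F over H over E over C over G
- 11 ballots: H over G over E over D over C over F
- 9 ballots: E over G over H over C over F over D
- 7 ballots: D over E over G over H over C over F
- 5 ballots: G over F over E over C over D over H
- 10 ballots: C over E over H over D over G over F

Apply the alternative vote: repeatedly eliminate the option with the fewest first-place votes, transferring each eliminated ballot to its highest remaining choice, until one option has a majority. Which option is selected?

E

Round 1: D 20, H 11, C 10, E 9, G 5, F 0. F has the fewest and is eliminated.
Round 2: D 20, H 11, C 10, E 9, G 5. G has the fewest and is eliminated.
Round 3: D 20, E 14, H 11, C 10. C has the fewest and is eliminated.
Round 4: E 24, D 20, H 11. H has the fewest and is eliminated.
Round 5: E 35, D 20. E has a majority.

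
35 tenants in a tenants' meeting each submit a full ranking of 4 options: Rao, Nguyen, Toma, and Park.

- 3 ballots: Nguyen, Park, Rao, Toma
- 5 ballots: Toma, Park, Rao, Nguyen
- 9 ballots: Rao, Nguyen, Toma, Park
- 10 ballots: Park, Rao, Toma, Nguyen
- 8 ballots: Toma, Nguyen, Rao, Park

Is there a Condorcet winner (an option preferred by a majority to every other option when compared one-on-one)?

No

Head-to-head results (35 voters total):
Rao vs Nguyen: Rao wins 24–11.
Rao vs Toma: Rao wins 22–13.
Rao vs Park: Park wins 18–17.
Nguyen vs Toma: Toma wins 23–12.
Nguyen vs Park: Nguyen wins 20–15.
Toma vs Park: Toma wins 22–13.
No candidate beats all others: Rao beats Nguyen beats Park beats Rao, a majority cycle.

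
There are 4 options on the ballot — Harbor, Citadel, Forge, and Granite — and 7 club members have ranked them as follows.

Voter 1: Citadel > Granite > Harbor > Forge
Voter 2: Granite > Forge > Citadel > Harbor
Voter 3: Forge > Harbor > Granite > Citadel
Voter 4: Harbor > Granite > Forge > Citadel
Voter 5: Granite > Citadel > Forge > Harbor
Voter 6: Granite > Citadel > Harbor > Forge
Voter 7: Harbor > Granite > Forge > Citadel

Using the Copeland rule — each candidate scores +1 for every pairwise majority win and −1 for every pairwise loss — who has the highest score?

Pairwise results:
  Harbor vs Citadel: Citadel wins 4–3.
  Harbor vs Forge: Harbor wins 4–3.
  Harbor vs Granite: Granite wins 4–3.
  Citadel vs Forge: Forge wins 4–3.
  Citadel vs Granite: Granite wins 6–1.
  Forge vs Granite: Granite wins 6–1.
Copeland scores (wins − losses):
  Harbor: 1 − 2 = -1
  Citadel: 1 − 2 = -1
  Forge: 1 − 2 = -1
  Granite: 3 − 0 = 3
Granite has the best Copeland score.

Granite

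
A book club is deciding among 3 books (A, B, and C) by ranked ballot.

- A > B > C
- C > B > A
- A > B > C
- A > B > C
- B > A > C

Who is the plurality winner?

First-place vote totals:
  A: 3
  B: 1
  C: 1
A has the most first-place votes.

A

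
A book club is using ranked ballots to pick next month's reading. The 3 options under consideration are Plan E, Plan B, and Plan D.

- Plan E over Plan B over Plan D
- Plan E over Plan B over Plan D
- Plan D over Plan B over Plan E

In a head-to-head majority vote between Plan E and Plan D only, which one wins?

Plan E

Ballots ranking Plan E above Plan D: 2.
Ballots ranking Plan D above Plan E: 1.
Plan E wins the head-to-head, 2–1.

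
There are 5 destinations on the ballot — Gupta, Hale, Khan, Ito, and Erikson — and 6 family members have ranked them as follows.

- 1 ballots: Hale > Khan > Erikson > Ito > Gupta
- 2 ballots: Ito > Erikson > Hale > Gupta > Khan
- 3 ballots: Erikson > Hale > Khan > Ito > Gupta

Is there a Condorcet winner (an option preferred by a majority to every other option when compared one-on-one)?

Yes

Head-to-head results (6 voters total):
Gupta vs Hale: Hale wins 6–0.
Gupta vs Khan: Khan wins 4–2.
Gupta vs Ito: Ito wins 6–0.
Gupta vs Erikson: Erikson wins 6–0.
Hale vs Khan: Hale wins 6–0.
Hale vs Ito: Hale wins 4–2.
Hale vs Erikson: Erikson wins 5–1.
Khan vs Ito: Khan wins 4–2.
Khan vs Erikson: Erikson wins 5–1.
Ito vs Erikson: Erikson wins 4–2.
Erikson beats each rival — Gupta (6–0), Hale (5–1), Khan (5–1), Ito (4–2) — so Erikson is the Condorcet winner.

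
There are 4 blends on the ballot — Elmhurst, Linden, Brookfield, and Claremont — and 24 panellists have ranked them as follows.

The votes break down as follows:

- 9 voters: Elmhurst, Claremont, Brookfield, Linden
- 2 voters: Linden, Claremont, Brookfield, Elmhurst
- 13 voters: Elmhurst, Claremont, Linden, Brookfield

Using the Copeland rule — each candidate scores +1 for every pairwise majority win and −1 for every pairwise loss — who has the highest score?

Elmhurst

Pairwise results:
  Elmhurst vs Linden: Elmhurst wins 22–2.
  Elmhurst vs Brookfield: Elmhurst wins 22–2.
  Elmhurst vs Claremont: Elmhurst wins 22–2.
  Linden vs Brookfield: Linden wins 15–9.
  Linden vs Claremont: Claremont wins 22–2.
  Brookfield vs Claremont: Claremont wins 24–0.
Copeland scores (wins − losses):
  Elmhurst: 3 − 0 = 3
  Linden: 1 − 2 = -1
  Brookfield: 0 − 3 = -3
  Claremont: 2 − 1 = 1
Elmhurst has the best Copeland score.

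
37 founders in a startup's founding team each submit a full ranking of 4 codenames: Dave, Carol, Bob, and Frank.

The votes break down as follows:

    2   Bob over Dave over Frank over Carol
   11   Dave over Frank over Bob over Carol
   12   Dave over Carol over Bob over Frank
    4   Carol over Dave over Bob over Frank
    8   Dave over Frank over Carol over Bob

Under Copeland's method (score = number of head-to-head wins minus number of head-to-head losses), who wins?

Pairwise results:
  Dave vs Carol: Dave wins 33–4.
  Dave vs Bob: Dave wins 35–2.
  Dave vs Frank: Dave wins 37–0.
  Carol vs Bob: Carol wins 24–13.
  Carol vs Frank: Frank wins 21–16.
  Bob vs Frank: Frank wins 19–18.
Copeland scores (wins − losses):
  Dave: 3 − 0 = 3
  Carol: 1 − 2 = -1
  Bob: 0 − 3 = -3
  Frank: 2 − 1 = 1
Dave has the best Copeland score.

Dave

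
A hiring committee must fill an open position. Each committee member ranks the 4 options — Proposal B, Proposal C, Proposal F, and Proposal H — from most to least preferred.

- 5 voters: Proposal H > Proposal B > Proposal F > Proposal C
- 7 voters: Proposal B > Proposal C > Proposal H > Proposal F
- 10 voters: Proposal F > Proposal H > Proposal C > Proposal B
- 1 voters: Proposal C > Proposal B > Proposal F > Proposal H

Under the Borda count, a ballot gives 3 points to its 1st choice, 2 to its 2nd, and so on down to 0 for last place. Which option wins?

Borda scores:
  Proposal B: 5·2 + 7·3 + 10·0 + 2 = 33
  Proposal C: 5·0 + 7·2 + 10·1 + 3 = 27
  Proposal F: 5·1 + 7·0 + 10·3 + 1 = 36
  Proposal H: 5·3 + 7·1 + 10·2 + 0 = 42
Proposal H has the highest total.

Proposal H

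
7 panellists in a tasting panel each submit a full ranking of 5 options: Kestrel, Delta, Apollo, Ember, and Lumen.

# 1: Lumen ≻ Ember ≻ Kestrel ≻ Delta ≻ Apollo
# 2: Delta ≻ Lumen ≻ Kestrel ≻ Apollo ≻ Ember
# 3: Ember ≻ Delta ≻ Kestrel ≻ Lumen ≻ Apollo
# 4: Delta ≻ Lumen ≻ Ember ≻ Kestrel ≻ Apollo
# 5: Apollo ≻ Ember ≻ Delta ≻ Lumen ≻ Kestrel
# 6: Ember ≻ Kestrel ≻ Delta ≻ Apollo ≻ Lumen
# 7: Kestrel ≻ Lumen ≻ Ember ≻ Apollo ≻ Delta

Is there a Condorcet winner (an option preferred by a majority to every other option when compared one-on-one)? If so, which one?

No Condorcet winner

Head-to-head results (7 voters total):
Kestrel vs Delta: Delta wins 4–3.
Kestrel vs Apollo: Kestrel wins 6–1.
Kestrel vs Ember: Ember wins 5–2.
Kestrel vs Lumen: Lumen wins 4–3.
Delta vs Apollo: Delta wins 5–2.
Delta vs Ember: Ember wins 5–2.
Delta vs Lumen: Delta wins 5–2.
Apollo vs Ember: Ember wins 5–2.
Apollo vs Lumen: Lumen wins 5–2.
Ember vs Lumen: Lumen wins 4–3.
No candidate beats all others: Delta beats Lumen beats Ember beats Delta, a majority cycle.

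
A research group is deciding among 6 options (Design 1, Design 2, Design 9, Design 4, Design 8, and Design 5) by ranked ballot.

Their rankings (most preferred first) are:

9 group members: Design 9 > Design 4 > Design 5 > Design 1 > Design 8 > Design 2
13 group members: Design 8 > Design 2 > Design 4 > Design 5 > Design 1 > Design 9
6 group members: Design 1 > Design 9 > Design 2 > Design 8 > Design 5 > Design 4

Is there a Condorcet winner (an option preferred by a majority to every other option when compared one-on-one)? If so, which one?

None — there is no Condorcet winner

Head-to-head results (28 voters total):
Design 1 vs Design 2: Design 1 wins 15–13.
Design 1 vs Design 9: Design 1 wins 19–9.
Design 1 vs Design 4: Design 4 wins 22–6.
Design 1 vs Design 8: Design 1 wins 15–13.
Design 1 vs Design 5: Design 5 wins 22–6.
Design 2 vs Design 9: Design 9 wins 15–13.
Design 2 vs Design 4: Design 2 wins 19–9.
Design 2 vs Design 8: Design 8 wins 22–6.
Design 2 vs Design 5: Design 2 wins 19–9.
Design 9 vs Design 4: Design 9 wins 15–13.
Design 9 vs Design 8: Design 9 wins 15–13.
Design 9 vs Design 5: Design 9 wins 15–13.
Design 4 vs Design 8: Design 8 wins 19–9.
Design 4 vs Design 5: Design 4 wins 22–6.
Design 8 vs Design 5: Design 8 wins 19–9.
No candidate beats all others: Design 1 beats Design 2 beats Design 4 beats Design 1, a majority cycle.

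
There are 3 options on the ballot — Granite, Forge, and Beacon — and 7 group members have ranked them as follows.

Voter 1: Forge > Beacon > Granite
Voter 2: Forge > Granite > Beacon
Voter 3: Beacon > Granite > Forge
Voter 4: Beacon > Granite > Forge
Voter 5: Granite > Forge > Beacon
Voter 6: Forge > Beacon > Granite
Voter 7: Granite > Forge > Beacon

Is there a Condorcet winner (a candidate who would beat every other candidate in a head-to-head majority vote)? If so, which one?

Head-to-head results (7 voters total):
Granite vs Forge: Granite wins 4–3.
Granite vs Beacon: Beacon wins 4–3.
Forge vs Beacon: Forge wins 5–2.
No candidate beats all others: Granite beats Forge beats Beacon beats Granite, a majority cycle.

None — there is no Condorcet winner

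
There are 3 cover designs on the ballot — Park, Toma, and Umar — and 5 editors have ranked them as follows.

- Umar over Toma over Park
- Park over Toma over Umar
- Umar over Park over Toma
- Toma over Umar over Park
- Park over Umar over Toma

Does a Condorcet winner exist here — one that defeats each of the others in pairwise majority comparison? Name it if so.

Head-to-head results (5 voters total):
Park vs Toma: Park wins 3–2.
Park vs Umar: Umar wins 3–2.
Toma vs Umar: Umar wins 3–2.
Umar beats each rival — Park (3–2), Toma (3–2) — so Umar is the Condorcet winner.

Umar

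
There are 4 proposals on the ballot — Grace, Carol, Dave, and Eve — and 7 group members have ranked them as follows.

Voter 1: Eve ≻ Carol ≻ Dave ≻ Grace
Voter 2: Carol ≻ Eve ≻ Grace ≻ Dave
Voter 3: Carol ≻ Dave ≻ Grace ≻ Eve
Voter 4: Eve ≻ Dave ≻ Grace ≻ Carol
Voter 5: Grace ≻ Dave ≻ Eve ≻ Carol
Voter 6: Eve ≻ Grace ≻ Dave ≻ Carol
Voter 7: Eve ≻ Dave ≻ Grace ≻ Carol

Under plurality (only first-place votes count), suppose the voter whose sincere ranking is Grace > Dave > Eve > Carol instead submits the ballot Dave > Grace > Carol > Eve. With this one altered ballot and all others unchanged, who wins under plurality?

First-place totals with the altered ballot: Grace 0, Carol 2, Dave 1, Eve 4.
The winner is unchanged: still Eve.

Eve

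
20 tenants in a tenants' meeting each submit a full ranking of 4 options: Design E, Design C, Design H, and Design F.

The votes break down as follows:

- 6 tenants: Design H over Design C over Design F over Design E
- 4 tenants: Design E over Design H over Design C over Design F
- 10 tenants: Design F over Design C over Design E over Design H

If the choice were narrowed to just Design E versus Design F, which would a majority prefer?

Design F

Ballots ranking Design E above Design F: 4.
Ballots ranking Design F above Design E: 6+10 = 16.
Design F wins the head-to-head, 16–4.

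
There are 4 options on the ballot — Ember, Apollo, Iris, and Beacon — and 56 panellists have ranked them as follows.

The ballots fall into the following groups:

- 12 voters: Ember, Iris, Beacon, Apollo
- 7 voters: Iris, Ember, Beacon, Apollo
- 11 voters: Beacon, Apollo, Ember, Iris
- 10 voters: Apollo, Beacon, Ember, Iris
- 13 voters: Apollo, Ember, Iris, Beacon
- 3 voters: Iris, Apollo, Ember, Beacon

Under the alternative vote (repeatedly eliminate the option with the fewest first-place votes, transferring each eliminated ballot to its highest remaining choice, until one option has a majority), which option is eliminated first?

Iris

Round 1: Apollo 23, Ember 12, Beacon 11, Iris 10. Iris has the fewest and is eliminated.
Round 2: Apollo 26, Ember 19, Beacon 11. Beacon has the fewest and is eliminated.
Round 3: Apollo 37, Ember 19. Apollo has a majority.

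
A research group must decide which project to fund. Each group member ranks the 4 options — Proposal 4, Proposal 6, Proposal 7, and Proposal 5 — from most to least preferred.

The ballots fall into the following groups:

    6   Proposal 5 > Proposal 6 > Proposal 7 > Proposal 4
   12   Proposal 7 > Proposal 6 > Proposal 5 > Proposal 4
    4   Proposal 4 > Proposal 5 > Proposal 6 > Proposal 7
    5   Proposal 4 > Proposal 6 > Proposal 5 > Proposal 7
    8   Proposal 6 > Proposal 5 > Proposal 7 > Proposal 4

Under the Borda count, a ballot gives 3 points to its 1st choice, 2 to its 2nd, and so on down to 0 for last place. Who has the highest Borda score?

Borda scores:
  Proposal 4: 6·0 + 12·0 + 4·3 + 5·3 + 8·0 = 27
  Proposal 6: 6·2 + 12·2 + 4·1 + 5·2 + 8·3 = 74
  Proposal 7: 6·1 + 12·3 + 4·0 + 5·0 + 8·1 = 50
  Proposal 5: 6·3 + 12·1 + 4·2 + 5·1 + 8·2 = 59
Proposal 6 has the highest total.

Proposal 6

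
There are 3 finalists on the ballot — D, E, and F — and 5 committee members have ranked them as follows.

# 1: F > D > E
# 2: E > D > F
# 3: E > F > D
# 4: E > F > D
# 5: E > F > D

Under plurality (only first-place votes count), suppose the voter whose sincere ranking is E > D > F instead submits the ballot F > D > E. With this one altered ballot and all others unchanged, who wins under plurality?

First-place totals with the altered ballot: D 0, E 3, F 2.
The winner is unchanged: still E.

E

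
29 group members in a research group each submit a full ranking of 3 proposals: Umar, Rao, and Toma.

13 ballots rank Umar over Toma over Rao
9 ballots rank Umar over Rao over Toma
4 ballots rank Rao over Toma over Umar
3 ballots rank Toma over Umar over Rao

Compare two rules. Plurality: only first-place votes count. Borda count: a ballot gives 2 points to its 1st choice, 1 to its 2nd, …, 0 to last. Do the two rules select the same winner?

Yes

Plurality first-place counts: Umar 22, Rao 4, Toma 3 → Umar.
Borda totals: Umar 47, Rao 17, Toma 23 → Umar.
The two rules agree on Umar.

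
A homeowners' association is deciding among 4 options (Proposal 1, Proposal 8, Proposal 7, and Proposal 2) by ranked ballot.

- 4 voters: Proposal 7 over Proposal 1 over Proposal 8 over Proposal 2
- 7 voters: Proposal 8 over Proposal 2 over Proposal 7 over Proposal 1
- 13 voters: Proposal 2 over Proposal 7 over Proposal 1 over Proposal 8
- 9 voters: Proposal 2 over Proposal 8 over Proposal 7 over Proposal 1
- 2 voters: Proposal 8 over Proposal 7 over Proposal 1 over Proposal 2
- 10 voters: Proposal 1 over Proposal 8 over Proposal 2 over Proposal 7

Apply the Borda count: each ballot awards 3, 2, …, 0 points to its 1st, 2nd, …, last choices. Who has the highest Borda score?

Borda scores:
  Proposal 1: 4·2 + 7·0 + 13·1 + 9·0 + 2·1 + 10·3 = 53
  Proposal 8: 4·1 + 7·3 + 13·0 + 9·2 + 2·3 + 10·2 = 69
  Proposal 7: 4·3 + 7·1 + 13·2 + 9·1 + 2·2 + 10·0 = 58
  Proposal 2: 4·0 + 7·2 + 13·3 + 9·3 + 2·0 + 10·1 = 90
Proposal 2 has the highest total.

Proposal 2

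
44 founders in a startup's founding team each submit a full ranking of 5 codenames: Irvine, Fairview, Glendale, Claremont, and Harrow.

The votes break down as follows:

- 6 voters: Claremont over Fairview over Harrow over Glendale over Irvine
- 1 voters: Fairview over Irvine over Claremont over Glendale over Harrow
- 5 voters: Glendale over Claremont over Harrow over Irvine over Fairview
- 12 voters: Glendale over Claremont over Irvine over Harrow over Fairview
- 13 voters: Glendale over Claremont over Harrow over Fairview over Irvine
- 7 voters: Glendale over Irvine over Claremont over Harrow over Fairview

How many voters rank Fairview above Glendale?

Ballots ranking Fairview above Glendale: 6+1 = 7.
Ballots ranking Glendale above Fairview: 5+12+13+7 = 37.
So 7 of 44 voters prefer Fairview to Glendale.

7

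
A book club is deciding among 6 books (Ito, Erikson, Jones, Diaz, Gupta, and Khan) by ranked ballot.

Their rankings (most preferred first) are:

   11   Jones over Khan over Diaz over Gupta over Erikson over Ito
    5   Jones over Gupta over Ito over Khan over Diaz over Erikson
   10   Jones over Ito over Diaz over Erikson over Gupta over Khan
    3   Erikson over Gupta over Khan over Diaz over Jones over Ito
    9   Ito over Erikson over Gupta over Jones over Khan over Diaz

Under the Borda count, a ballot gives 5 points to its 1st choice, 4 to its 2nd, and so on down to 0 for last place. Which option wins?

Borda scores:
  Ito: 11·0 + 5·3 + 10·4 + 3·0 + 9·5 = 100
  Erikson: 11·1 + 5·0 + 10·2 + 3·5 + 9·4 = 82
  Jones: 11·5 + 5·5 + 10·5 + 3·1 + 9·2 = 151
  Diaz: 11·3 + 5·1 + 10·3 + 3·2 + 9·0 = 74
  Gupta: 11·2 + 5·4 + 10·1 + 3·4 + 9·3 = 91
  Khan: 11·4 + 5·2 + 10·0 + 3·3 + 9·1 = 72
Jones has the highest total.

Jones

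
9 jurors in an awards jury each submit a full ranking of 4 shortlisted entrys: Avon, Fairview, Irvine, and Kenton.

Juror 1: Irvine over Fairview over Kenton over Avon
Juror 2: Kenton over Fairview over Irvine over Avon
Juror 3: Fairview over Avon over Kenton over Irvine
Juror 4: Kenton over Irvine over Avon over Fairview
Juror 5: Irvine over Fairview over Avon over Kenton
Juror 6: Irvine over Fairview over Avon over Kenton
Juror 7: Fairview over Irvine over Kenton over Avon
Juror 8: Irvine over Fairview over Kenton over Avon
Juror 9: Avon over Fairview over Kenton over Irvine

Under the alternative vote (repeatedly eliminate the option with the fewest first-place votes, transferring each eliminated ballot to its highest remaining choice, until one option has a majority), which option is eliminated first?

Avon

Round 1: Irvine 4, Fairview 2, Kenton 2, Avon 1. Avon has the fewest and is eliminated.
Round 2: Irvine 4, Fairview 3, Kenton 2. Kenton has the fewest and is eliminated.
Round 3: Irvine 5, Fairview 4. Irvine has a majority.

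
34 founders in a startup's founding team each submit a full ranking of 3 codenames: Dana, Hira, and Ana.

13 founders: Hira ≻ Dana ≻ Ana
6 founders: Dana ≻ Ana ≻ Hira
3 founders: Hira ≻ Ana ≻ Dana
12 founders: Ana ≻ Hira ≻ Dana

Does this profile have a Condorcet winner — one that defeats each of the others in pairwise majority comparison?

No

Head-to-head results (34 voters total):
Dana vs Hira: Hira wins 28–6.
Dana vs Ana: Dana wins 19–15.
Hira vs Ana: Ana wins 18–16.
No candidate beats all others: Dana beats Ana beats Hira beats Dana, a majority cycle.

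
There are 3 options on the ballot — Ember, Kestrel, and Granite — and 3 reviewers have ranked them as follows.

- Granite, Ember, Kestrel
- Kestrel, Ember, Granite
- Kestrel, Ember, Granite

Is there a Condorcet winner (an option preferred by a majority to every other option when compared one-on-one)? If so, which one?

Kestrel

Head-to-head results (3 voters total):
Ember vs Kestrel: Kestrel wins 2–1.
Ember vs Granite: Ember wins 2–1.
Kestrel vs Granite: Kestrel wins 2–1.
Kestrel beats each rival — Ember (2–1), Granite (2–1) — so Kestrel is the Condorcet winner.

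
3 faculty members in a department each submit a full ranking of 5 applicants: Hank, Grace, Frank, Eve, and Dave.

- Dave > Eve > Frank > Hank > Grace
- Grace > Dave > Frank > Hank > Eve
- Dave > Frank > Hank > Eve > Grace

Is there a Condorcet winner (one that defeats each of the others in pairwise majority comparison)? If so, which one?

Head-to-head results (3 voters total):
Hank vs Grace: Hank wins 2–1.
Hank vs Frank: Frank wins 3–0.
Hank vs Eve: Hank wins 2–1.
Hank vs Dave: Dave wins 3–0.
Grace vs Frank: Frank wins 2–1.
Grace vs Eve: Eve wins 2–1.
Grace vs Dave: Dave wins 2–1.
Frank vs Eve: Frank wins 2–1.
Frank vs Dave: Dave wins 3–0.
Eve vs Dave: Dave wins 3–0.
Dave beats each rival — Hank (3–0), Grace (2–1), Frank (3–0), Eve (3–0) — so Dave is the Condorcet winner.

Dave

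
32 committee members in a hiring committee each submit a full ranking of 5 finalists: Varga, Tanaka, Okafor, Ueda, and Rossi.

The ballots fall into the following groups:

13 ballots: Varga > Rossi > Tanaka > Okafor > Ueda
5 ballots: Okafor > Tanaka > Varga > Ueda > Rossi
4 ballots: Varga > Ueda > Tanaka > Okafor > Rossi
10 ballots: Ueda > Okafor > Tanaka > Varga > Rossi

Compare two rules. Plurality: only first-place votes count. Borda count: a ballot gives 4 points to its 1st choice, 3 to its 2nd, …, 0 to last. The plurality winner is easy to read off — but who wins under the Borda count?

Plurality first-place counts: Varga 17, Tanaka 0, Okafor 5, Ueda 10, Rossi 0 → Varga.
Borda totals: Varga 88, Tanaka 69, Okafor 67, Ueda 57, Rossi 39 → Varga.

Varga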